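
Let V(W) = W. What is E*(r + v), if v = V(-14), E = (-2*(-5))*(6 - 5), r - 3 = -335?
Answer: -3460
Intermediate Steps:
r = -332 (r = 3 - 335 = -332)
E = 10 (E = 10*1 = 10)
v = -14
E*(r + v) = 10*(-332 - 14) = 10*(-346) = -3460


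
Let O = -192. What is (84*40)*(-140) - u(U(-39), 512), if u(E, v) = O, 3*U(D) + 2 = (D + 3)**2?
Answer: -470208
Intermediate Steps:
U(D) = -2/3 + (3 + D)**2/3 (U(D) = -2/3 + (D + 3)**2/3 = -2/3 + (3 + D)**2/3)
u(E, v) = -192
(84*40)*(-140) - u(U(-39), 512) = (84*40)*(-140) - 1*(-192) = 3360*(-140) + 192 = -470400 + 192 = -470208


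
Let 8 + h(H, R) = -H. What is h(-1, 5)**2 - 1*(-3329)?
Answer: 3378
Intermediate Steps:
h(H, R) = -8 - H
h(-1, 5)**2 - 1*(-3329) = (-8 - 1*(-1))**2 - 1*(-3329) = (-8 + 1)**2 + 3329 = (-7)**2 + 3329 = 49 + 3329 = 3378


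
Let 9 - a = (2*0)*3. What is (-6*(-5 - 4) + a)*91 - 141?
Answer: 5592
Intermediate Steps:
a = 9 (a = 9 - 2*0*3 = 9 - 0*3 = 9 - 1*0 = 9 + 0 = 9)
(-6*(-5 - 4) + a)*91 - 141 = (-6*(-5 - 4) + 9)*91 - 141 = (-6*(-9) + 9)*91 - 141 = (54 + 9)*91 - 141 = 63*91 - 141 = 5733 - 141 = 5592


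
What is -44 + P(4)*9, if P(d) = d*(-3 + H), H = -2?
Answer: -224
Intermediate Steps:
P(d) = -5*d (P(d) = d*(-3 - 2) = d*(-5) = -5*d)
-44 + P(4)*9 = -44 - 5*4*9 = -44 - 20*9 = -44 - 180 = -224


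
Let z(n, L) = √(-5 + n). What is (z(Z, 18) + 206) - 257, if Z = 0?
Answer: -51 + I*√5 ≈ -51.0 + 2.2361*I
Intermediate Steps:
(z(Z, 18) + 206) - 257 = (√(-5 + 0) + 206) - 257 = (√(-5) + 206) - 257 = (I*√5 + 206) - 257 = (206 + I*√5) - 257 = -51 + I*√5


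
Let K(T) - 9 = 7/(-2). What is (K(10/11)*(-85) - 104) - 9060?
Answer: -19263/2 ≈ -9631.5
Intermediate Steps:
K(T) = 11/2 (K(T) = 9 + 7/(-2) = 9 + 7*(-½) = 9 - 7/2 = 11/2)
(K(10/11)*(-85) - 104) - 9060 = ((11/2)*(-85) - 104) - 9060 = (-935/2 - 104) - 9060 = -1143/2 - 9060 = -19263/2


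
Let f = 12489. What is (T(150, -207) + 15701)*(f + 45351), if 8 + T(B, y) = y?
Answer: 895710240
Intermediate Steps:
T(B, y) = -8 + y
(T(150, -207) + 15701)*(f + 45351) = ((-8 - 207) + 15701)*(12489 + 45351) = (-215 + 15701)*57840 = 15486*57840 = 895710240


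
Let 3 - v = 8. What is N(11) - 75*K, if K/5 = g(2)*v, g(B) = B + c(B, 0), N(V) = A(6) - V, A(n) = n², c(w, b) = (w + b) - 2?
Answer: 3775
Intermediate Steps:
c(w, b) = -2 + b + w (c(w, b) = (b + w) - 2 = -2 + b + w)
N(V) = 36 - V (N(V) = 6² - V = 36 - V)
g(B) = -2 + 2*B (g(B) = B + (-2 + 0 + B) = B + (-2 + B) = -2 + 2*B)
v = -5 (v = 3 - 1*8 = 3 - 8 = -5)
K = -50 (K = 5*((-2 + 2*2)*(-5)) = 5*((-2 + 4)*(-5)) = 5*(2*(-5)) = 5*(-10) = -50)
N(11) - 75*K = (36 - 1*11) - 75*(-50) = (36 - 11) + 3750 = 25 + 3750 = 3775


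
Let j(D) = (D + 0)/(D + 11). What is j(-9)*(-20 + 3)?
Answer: 153/2 ≈ 76.500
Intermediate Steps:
j(D) = D/(11 + D)
j(-9)*(-20 + 3) = (-9/(11 - 9))*(-20 + 3) = -9/2*(-17) = 153/2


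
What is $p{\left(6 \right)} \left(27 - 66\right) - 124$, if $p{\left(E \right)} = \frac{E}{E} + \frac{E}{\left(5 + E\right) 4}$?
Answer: $- \frac{3703}{22} \approx -168.32$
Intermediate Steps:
$p{\left(E \right)} = 1 + \frac{E}{20 + 4 E}$
$p{\left(6 \right)} \left(27 - 66\right) - 124 = \frac{5 \left(4 + 6\right)}{4 \left(5 + 6\right)} \left(27 - 66\right) - 124 = \frac{5}{4} \cdot \frac{1}{11} \cdot 10 \left(-39\right) - 124 = \frac{25}{22} \left(-39\right) - 124 = - \frac{975}{22} - 124 = - \frac{3703}{22}$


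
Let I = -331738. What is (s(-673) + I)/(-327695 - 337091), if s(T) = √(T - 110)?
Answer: 165869/332393 - 3*I*√87/664786 ≈ 0.49901 - 4.2092e-5*I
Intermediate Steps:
s(T) = √(-110 + T)
(s(-673) + I)/(-327695 - 337091) = (√(-110 - 673) - 331738)/(-327695 - 337091) = (√(-783) - 331738)/(-664786) = (3*I*√87 - 331738)*(-1/664786) = (-331738 + 3*I*√87)*(-1/664786) = 165869/332393 - 3*I*√87/664786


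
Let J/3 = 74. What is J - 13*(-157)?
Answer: 2263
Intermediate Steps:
J = 222 (J = 3*74 = 222)
J - 13*(-157) = 222 - 13*(-157) = 222 + 2041 = 2263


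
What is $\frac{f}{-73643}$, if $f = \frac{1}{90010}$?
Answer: $- \frac{1}{6628606430} \approx -1.5086 \cdot 10^{-10}$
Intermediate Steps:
$f = \frac{1}{90010} \approx 1.111 \cdot 10^{-5}$
$\frac{f}{-73643} = \frac{1}{90010 \left(-73643\right)} = \frac{1}{90010} \left(- \frac{1}{73643}\right) = - \frac{1}{6628606430}$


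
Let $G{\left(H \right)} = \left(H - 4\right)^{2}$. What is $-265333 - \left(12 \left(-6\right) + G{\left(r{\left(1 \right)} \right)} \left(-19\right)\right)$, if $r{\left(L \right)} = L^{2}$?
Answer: $-265090$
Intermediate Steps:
$G{\left(H \right)} = \left(-4 + H\right)^{2}$
$-265333 - \left(12 \left(-6\right) + G{\left(r{\left(1 \right)} \right)} \left(-19\right)\right) = -265333 - \left(12 \left(-6\right) + \left(-4 + 1^{2}\right)^{2} \left(-19\right)\right) = -265333 - \left(-72 + \left(-4 + 1\right)^{2} \left(-19\right)\right) = -265333 - \left(-72 + \left(-3\right)^{2} \left(-19\right)\right) = -265333 - \left(-72 + 9 \left(-19\right)\right) = -265333 - \left(-72 - 171\right) = -265333 - -243 = -265333 + 243 = -265090$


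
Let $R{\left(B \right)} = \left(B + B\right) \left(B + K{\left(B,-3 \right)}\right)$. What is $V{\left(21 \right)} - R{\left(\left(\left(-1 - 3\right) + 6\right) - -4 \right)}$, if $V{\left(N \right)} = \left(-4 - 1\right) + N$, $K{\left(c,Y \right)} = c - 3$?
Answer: $-92$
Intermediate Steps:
$K{\left(c,Y \right)} = -3 + c$ ($K{\left(c,Y \right)} = c - 3 = -3 + c$)
$R{\left(B \right)} = 2 B \left(-3 + 2 B\right)$ ($R{\left(B \right)} = \left(B + B\right) \left(B + \left(-3 + B\right)\right) = 2 B \left(-3 + 2 B\right)$)
$V{\left(N \right)} = -5 + N$
$V{\left(21 \right)} - R{\left(\left(\left(-1 - 3\right) + 6\right) - -4 \right)} = \left(-5 + 21\right) - 2 \left(\left(\left(-1 - 3\right) + 6\right) - -4\right) \left(-3 + 2 \left(\left(\left(-1 - 3\right) + 6\right) - -4\right)\right) = 16 - 2 \left(\left(-4 + 6\right) + 4\right) \left(-3 + 2 \left(\left(-4 + 6\right) + 4\right)\right) = 16 - 2 \left(2 + 4\right) \left(-3 + 2 \left(2 + 4\right)\right) = 16 - 2 \cdot 6 \left(-3 + 2 \cdot 6\right) = 16 - 2 \cdot 6 \left(-3 + 12\right) = 16 - 2 \cdot 6 \cdot 9 = 16 - 108 = -92$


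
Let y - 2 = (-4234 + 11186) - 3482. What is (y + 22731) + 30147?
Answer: 56350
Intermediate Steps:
y = 3472 (y = 2 + ((-4234 + 11186) - 3482) = 2 + (6952 - 3482) = 2 + 3470 = 3472)
(y + 22731) + 30147 = (3472 + 22731) + 30147 = 26203 + 30147 = 56350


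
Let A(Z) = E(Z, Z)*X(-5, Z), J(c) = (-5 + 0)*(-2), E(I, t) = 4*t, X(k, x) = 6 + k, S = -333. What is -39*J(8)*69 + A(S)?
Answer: -28242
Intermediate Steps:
J(c) = 10 (J(c) = -5*(-2) = 10)
A(Z) = 4*Z (A(Z) = (4*Z)*(6 - 5) = (4*Z)*1 = 4*Z)
-39*J(8)*69 + A(S) = -39*10*69 + 4*(-333) = -390*69 - 1332 = -26910 - 1332 = -28242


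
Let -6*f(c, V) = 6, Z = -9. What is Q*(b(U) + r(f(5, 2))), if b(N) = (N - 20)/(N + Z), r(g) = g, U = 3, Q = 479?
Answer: 5269/6 ≈ 878.17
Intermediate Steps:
f(c, V) = -1 (f(c, V) = -1/6*6 = -1)
b(N) = (-20 + N)/(-9 + N) (b(N) = (N - 20)/(N - 9) = (-20 + N)/(-9 + N))
Q*(b(U) + r(f(5, 2))) = 479*((-20 + 3)/(-9 + 3) - 1) = 479*(-17/(-6) - 1) = 479*(-1/6*(-17) - 1) = 479*(17/6 - 1) = 479*(11/6) = 5269/6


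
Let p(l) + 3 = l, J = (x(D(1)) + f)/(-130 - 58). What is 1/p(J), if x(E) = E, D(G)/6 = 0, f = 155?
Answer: -188/719 ≈ -0.26147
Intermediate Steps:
D(G) = 0 (D(G) = 6*0 = 0)
J = -155/188 (J = (0 + 155)/(-130 - 58) = 155/(-188) = 155*(-1/188) = -155/188 ≈ -0.82447)
p(l) = -3 + l
1/p(J) = 1/(-3 - 155/188) = 1/(-719/188) = -188/719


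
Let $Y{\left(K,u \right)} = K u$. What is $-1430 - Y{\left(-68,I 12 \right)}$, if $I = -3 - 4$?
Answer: $-7142$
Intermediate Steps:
$I = -7$ ($I = -3 - 4 = -7$)
$-1430 - Y{\left(-68,I 12 \right)} = -1430 - - 68 \left(\left(-7\right) 12\right) = -1430 - \left(-68\right) \left(-84\right) = -1430 - 5712 = -7142$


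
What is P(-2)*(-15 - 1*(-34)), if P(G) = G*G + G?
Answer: 38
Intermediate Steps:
P(G) = G + G² (P(G) = G² + G = G + G²)
P(-2)*(-15 - 1*(-34)) = (-2*(1 - 2))*(-15 - 1*(-34)) = (-2*(-1))*(-15 + 34) = 2*19 = 38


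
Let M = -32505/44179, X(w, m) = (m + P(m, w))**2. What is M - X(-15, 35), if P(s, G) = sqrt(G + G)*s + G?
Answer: 1605874145/44179 - 1400*I*sqrt(30) ≈ 36349.0 - 7668.1*I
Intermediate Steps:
P(s, G) = G + s*sqrt(2)*sqrt(G) (P(s, G) = sqrt(2*G)*s + G = (sqrt(2)*sqrt(G))*s + G = s*sqrt(2)*sqrt(G) + G = G + s*sqrt(2)*sqrt(G))
X(w, m) = (m + w + m*sqrt(2)*sqrt(w))**2 (X(w, m) = (m + (w + m*sqrt(2)*sqrt(w)))**2 = (m + w + m*sqrt(2)*sqrt(w))**2)
M = -32505/44179 (M = -32505*1/44179 = -32505/44179 ≈ -0.73576)
M - X(-15, 35) = -32505/44179 - (35 - 15 + 35*sqrt(2)*sqrt(-15))**2 = -32505/44179 - (35 - 15 + 35*sqrt(2)*(I*sqrt(15)))**2 = -32505/44179 - (35 - 15 + 35*I*sqrt(30))**2 = -32505/44179 - (20 + 35*I*sqrt(30))**2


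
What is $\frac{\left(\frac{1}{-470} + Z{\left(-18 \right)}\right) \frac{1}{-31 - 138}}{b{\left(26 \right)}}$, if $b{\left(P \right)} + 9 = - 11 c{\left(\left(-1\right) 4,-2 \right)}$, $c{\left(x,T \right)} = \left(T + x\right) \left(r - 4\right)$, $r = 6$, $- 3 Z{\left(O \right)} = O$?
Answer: $- \frac{2819}{9769890} \approx -0.00028854$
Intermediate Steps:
$Z{\left(O \right)} = - \frac{O}{3}$
$c{\left(x,T \right)} = 2 T + 2 x$ ($c{\left(x,T \right)} = \left(T + x\right) \left(6 - 4\right) = \left(T + x\right) 2 = 2 T + 2 x$)
$b{\left(P \right)} = 123$ ($b{\left(P \right)} = -9 - 11 \left(2 \left(-2\right) + 2 \left(\left(-1\right) 4\right)\right) = -9 - 11 \left(-4 + 2 \left(-4\right)\right) = -9 - 11 \left(-4 - 8\right) = -9 - -132 = -9 + 132 = 123$)
$\frac{\left(\frac{1}{-470} + Z{\left(-18 \right)}\right) \frac{1}{-31 - 138}}{b{\left(26 \right)}} = \frac{\left(\frac{1}{-470} - -6\right) \frac{1}{-31 - 138}}{123} = \frac{- \frac{1}{470} + 6}{-169} \cdot \frac{1}{123} = \frac{2819}{470} \left(- \frac{1}{169}\right) \frac{1}{123} = \left(- \frac{2819}{79430}\right) \frac{1}{123} = - \frac{2819}{9769890}$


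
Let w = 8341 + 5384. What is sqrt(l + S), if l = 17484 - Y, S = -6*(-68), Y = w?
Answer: 3*sqrt(463) ≈ 64.552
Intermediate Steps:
w = 13725
Y = 13725
S = 408
l = 3759 (l = 17484 - 1*13725 = 17484 - 13725 = 3759)
sqrt(l + S) = sqrt(3759 + 408) = sqrt(4167) = 3*sqrt(463)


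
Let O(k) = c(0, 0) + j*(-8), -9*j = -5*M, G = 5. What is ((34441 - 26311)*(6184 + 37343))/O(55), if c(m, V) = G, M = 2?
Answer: -636974118/7 ≈ -9.0996e+7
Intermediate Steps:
c(m, V) = 5
j = 10/9 (j = -(-5)*2/9 = -⅑*(-10) = 10/9 ≈ 1.1111)
O(k) = -35/9 (O(k) = 5 + (10/9)*(-8) = 5 - 80/9 = -35/9)
((34441 - 26311)*(6184 + 37343))/O(55) = ((34441 - 26311)*(6184 + 37343))/(-35/9) = (8130*43527)*(-9/35) = 353874510*(-9/35) = -636974118/7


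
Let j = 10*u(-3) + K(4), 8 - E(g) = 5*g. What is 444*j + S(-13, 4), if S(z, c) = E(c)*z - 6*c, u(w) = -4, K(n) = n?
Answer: -15852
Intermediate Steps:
E(g) = 8 - 5*g
S(z, c) = -6*c + z*(8 - 5*c) (S(z, c) = (8 - 5*c)*z - 6*c = z*(8 - 5*c) - 6*c = -6*c + z*(8 - 5*c))
j = -36 (j = 10*(-4) + 4 = -40 + 4 = -36)
444*j + S(-13, 4) = 444*(-36) + (-6*4 - 1*(-13)*(-8 + 5*4)) = -15984 + (-24 - 1*(-13)*(-8 + 20)) = -15984 + (-24 - 1*(-13)*12) = -15984 + (-24 + 156) = -15984 + 132 = -15852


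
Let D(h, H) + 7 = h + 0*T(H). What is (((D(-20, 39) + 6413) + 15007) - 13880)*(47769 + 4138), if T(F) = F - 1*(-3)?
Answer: 389977291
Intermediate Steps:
T(F) = 3 + F (T(F) = F + 3 = 3 + F)
D(h, H) = -7 + h (D(h, H) = -7 + (h + 0*(3 + H)) = -7 + (h + 0) = -7 + h)
(((D(-20, 39) + 6413) + 15007) - 13880)*(47769 + 4138) = ((((-7 - 20) + 6413) + 15007) - 13880)*(47769 + 4138) = (((-27 + 6413) + 15007) - 13880)*51907 = ((6386 + 15007) - 13880)*51907 = (21393 - 13880)*51907 = 7513*51907 = 389977291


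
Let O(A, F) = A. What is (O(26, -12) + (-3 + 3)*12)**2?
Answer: 676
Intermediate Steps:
(O(26, -12) + (-3 + 3)*12)**2 = (26 + (-3 + 3)*12)**2 = (26 + 0*12)**2 = (26 + 0)**2 = 26**2 = 676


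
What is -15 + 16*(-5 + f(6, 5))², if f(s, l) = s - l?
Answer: 241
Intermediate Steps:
-15 + 16*(-5 + f(6, 5))² = -15 + 16*(-5 + (6 - 1*5))² = -15 + 16*(-5 + (6 - 5))² = -15 + 16*(-5 + 1)² = -15 + 16*(-4)² = -15 + 16*16 = -15 + 256 = 241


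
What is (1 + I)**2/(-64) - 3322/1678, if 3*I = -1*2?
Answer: -957575/483264 ≈ -1.9815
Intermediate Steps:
I = -2/3 (I = (-1*2)/3 = (1/3)*(-2) = -2/3 ≈ -0.66667)
(1 + I)**2/(-64) - 3322/1678 = (1 - 2/3)**2/(-64) - 3322/1678 = (1/3)**2*(-1/64) - 3322*1/1678 = (1/9)*(-1/64) - 1661/839 = -1/576 - 1661/839 = -957575/483264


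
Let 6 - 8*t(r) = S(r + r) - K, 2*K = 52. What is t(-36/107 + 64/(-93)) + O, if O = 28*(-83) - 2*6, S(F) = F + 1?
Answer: -185635415/79608 ≈ -2331.9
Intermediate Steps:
K = 26 (K = (½)*52 = 26)
S(F) = 1 + F
t(r) = 31/8 - r/4 (t(r) = ¾ - ((1 + (r + r)) - 1*26)/8 = ¾ - ((1 + 2*r) - 26)/8 = ¾ - (-25 + 2*r)/8 = ¾ + (25/8 - r/4) = 31/8 - r/4)
O = -2336 (O = -2324 - 12 = -2336)
t(-36/107 + 64/(-93)) + O = (31/8 - (-36/107 + 64/(-93))/4) - 2336 = (31/8 - (-36*1/107 + 64*(-1/93))/4) - 2336 = (31/8 - (-36/107 - 64/93)/4) - 2336 = (31/8 - ¼*(-10196/9951)) - 2336 = (31/8 + 2549/9951) - 2336 = 328873/79608 - 2336 = -185635415/79608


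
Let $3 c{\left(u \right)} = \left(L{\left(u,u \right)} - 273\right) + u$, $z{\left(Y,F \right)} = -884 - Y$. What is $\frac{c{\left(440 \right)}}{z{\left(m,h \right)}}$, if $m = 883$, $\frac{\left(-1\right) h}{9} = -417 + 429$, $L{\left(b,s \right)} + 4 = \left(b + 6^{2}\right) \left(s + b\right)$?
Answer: $- \frac{139681}{1767} \approx -79.05$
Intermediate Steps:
$L{\left(b,s \right)} = -4 + \left(36 + b\right) \left(b + s\right)$ ($L{\left(b,s \right)} = -4 + \left(b + 6^{2}\right) \left(s + b\right) = -4 + \left(b + 36\right) \left(b + s\right) = -4 + \left(36 + b\right) \left(b + s\right)$)
$h = -108$ ($h = - 9 \left(-417 + 429\right) = \left(-9\right) 12 = -108$)
$c{\left(u \right)} = - \frac{277}{3} + \frac{2 u^{2}}{3} + \frac{73 u}{3}$ ($c{\left(u \right)} = \frac{\left(\left(-4 + u^{2} + 36 u + 36 u + u u\right) - 273\right) + u}{3} = \frac{\left(\left(-4 + u^{2} + 36 u + 36 u + u^{2}\right) - 273\right) + u}{3} = \frac{\left(\left(-4 + 2 u^{2} + 72 u\right) - 273\right) + u}{3} = \frac{\left(-277 + 2 u^{2} + 72 u\right) + u}{3} = \frac{-277 + 2 u^{2} + 73 u}{3} = - \frac{277}{3} + \frac{2 u^{2}}{3} + \frac{73 u}{3}$)
$\frac{c{\left(440 \right)}}{z{\left(m,h \right)}} = \frac{- \frac{277}{3} + \frac{2 \cdot 440^{2}}{3} + \frac{73}{3} \cdot 440}{-884 - 883} = \frac{- \frac{277}{3} + \frac{2}{3} \cdot 193600 + \frac{32120}{3}}{-884 - 883} = \frac{- \frac{277}{3} + \frac{387200}{3} + \frac{32120}{3}}{-1767} = 139681 \left(- \frac{1}{1767}\right) = - \frac{139681}{1767}$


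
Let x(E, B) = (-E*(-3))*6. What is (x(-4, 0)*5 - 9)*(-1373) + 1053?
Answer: 507690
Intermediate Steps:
x(E, B) = 18*E (x(E, B) = (3*E)*6 = 18*E)
(x(-4, 0)*5 - 9)*(-1373) + 1053 = ((18*(-4))*5 - 9)*(-1373) + 1053 = (-72*5 - 9)*(-1373) + 1053 = (-360 - 9)*(-1373) + 1053 = -369*(-1373) + 1053 = 506637 + 1053 = 507690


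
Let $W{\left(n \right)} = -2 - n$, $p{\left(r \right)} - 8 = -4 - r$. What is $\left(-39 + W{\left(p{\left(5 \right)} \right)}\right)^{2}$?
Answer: $1600$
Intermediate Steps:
$p{\left(r \right)} = 4 - r$ ($p{\left(r \right)} = 8 - \left(4 + r\right) = 4 - r$)
$\left(-39 + W{\left(p{\left(5 \right)} \right)}\right)^{2} = \left(-39 - \left(6 - 5\right)\right)^{2} = \left(-39 - 1\right)^{2} = \left(-40\right)^{2} = 1600$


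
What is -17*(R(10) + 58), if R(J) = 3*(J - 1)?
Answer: -1445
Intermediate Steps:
R(J) = -3 + 3*J (R(J) = 3*(-1 + J) = -3 + 3*J)
-17*(R(10) + 58) = -17*((-3 + 3*10) + 58) = -17*((-3 + 30) + 58) = -17*(27 + 58) = -17*85 = -1445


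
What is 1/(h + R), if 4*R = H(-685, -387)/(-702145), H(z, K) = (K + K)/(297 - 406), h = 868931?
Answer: 153067610/133005191424523 ≈ 1.1508e-6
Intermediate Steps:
H(z, K) = -2*K/109 (H(z, K) = (2*K)/(-109) = (2*K)*(-1/109) = -2*K/109)
R = -387/153067610 (R = (-2/109*(-387)/(-702145))/4 = ((774/109)*(-1/702145))/4 = (¼)*(-774/76533805) = -387/153067610 ≈ -2.5283e-6)
1/(h + R) = 1/(868931 - 387/153067610) = 1/(133005191424523/153067610) = 153067610/133005191424523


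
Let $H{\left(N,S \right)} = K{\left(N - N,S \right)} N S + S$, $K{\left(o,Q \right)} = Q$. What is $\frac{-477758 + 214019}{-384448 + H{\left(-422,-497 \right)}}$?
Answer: $\frac{263739}{104622743} \approx 0.0025209$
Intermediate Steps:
$H{\left(N,S \right)} = S + N S^{2}$ ($H{\left(N,S \right)} = S N S + S = N S S + S = N S^{2} + S = S + N S^{2}$)
$\frac{-477758 + 214019}{-384448 + H{\left(-422,-497 \right)}} = \frac{-477758 + 214019}{-384448 - 497 \left(1 - -209734\right)} = - \frac{263739}{-384448 - 497 \left(1 + 209734\right)} = - \frac{263739}{-384448 - 104238295} = - \frac{263739}{-104622743} = \left(-263739\right) \left(- \frac{1}{104622743}\right) = \frac{263739}{104622743}$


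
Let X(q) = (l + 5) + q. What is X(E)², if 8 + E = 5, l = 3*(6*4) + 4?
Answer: 6084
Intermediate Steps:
l = 76 (l = 3*24 + 4 = 72 + 4 = 76)
E = -3 (E = -8 + 5 = -3)
X(q) = 81 + q (X(q) = (76 + 5) + q = 81 + q)
X(E)² = (81 - 3)² = 78² = 6084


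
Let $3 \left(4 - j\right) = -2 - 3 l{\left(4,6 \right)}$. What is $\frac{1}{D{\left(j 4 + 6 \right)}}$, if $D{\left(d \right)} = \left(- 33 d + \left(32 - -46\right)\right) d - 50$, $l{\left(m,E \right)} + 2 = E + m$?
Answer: $- \frac{3}{304790} \approx -9.8428 \cdot 10^{-6}$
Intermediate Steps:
$l{\left(m,E \right)} = -2 + E + m$ ($l{\left(m,E \right)} = -2 + \left(E + m\right) = -2 + E + m$)
$j = \frac{38}{3}$ ($j = 4 - \frac{-2 - 3 \left(-2 + 6 + 4\right)}{3} = 4 - \frac{-2 - 24}{3} = 4 - - \frac{26}{3} = 4 + \frac{26}{3} = \frac{38}{3} \approx 12.667$)
$D{\left(d \right)} = -50 + d \left(78 - 33 d\right)$ ($D{\left(d \right)} = \left(- 33 d + \left(32 + 46\right)\right) d - 50 = \left(- 33 d + 78\right) d - 50 = \left(78 - 33 d\right) d - 50 = d \left(78 - 33 d\right) - 50 = -50 + d \left(78 - 33 d\right)$)
$\frac{1}{D{\left(j 4 + 6 \right)}} = \frac{1}{-50 - 33 \left(\frac{38}{3} \cdot 4 + 6\right)^{2} + 78 \left(\frac{38}{3} \cdot 4 + 6\right)} = \frac{1}{-50 - 33 \left(\frac{152}{3} + 6\right)^{2} + 78 \left(\frac{152}{3} + 6\right)} = \frac{1}{-50 - 33 \left(\frac{170}{3}\right)^{2} + 78 \cdot \frac{170}{3}} = \frac{1}{-50 - \frac{317900}{3} + 4420} = \frac{1}{- \frac{304790}{3}} = - \frac{3}{304790}$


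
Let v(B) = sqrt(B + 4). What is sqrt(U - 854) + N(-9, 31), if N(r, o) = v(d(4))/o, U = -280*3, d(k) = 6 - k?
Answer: sqrt(6)/31 + 11*I*sqrt(14) ≈ 0.079016 + 41.158*I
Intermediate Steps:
U = -840
v(B) = sqrt(4 + B)
N(r, o) = sqrt(6)/o (N(r, o) = sqrt(4 + (6 - 1*4))/o = sqrt(4 + (6 - 4))/o = sqrt(4 + 2)/o = sqrt(6)/o)
sqrt(U - 854) + N(-9, 31) = sqrt(-840 - 854) + sqrt(6)/31 = sqrt(-1694) + sqrt(6)*(1/31) = 11*I*sqrt(14) + sqrt(6)/31 = sqrt(6)/31 + 11*I*sqrt(14)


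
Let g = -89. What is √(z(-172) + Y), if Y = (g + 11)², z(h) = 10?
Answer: √6094 ≈ 78.064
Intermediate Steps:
Y = 6084 (Y = (-89 + 11)² = (-78)² = 6084)
√(z(-172) + Y) = √(10 + 6084) = √6094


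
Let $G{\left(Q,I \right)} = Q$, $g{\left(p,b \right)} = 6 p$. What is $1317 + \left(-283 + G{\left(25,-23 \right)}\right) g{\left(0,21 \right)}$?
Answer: $1317$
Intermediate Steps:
$1317 + \left(-283 + G{\left(25,-23 \right)}\right) g{\left(0,21 \right)} = 1317 + \left(-283 + 25\right) 6 \cdot 0 = 1317 - 0 = 1317 + 0 = 1317$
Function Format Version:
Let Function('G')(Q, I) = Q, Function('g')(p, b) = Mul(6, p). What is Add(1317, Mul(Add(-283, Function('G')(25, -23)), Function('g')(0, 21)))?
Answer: 1317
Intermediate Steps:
Add(1317, Mul(Add(-283, Function('G')(25, -23)), Function('g')(0, 21))) = Add(1317, Mul(Add(-283, 25), Mul(6, 0))) = Add(1317, Mul(-258, 0)) = Add(1317, 0) = 1317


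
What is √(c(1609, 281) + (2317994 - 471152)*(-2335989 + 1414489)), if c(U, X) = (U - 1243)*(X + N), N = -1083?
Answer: 6*I*√47274033237 ≈ 1.3046e+6*I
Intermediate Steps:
c(U, X) = (-1243 + U)*(-1083 + X) (c(U, X) = (U - 1243)*(X - 1083) = (-1243 + U)*(-1083 + X))
√(c(1609, 281) + (2317994 - 471152)*(-2335989 + 1414489)) = √((1346169 - 1243*281 - 1083*1609 + 1609*281) + (2317994 - 471152)*(-2335989 + 1414489)) = √((1346169 - 349283 - 1742547 + 452129) + 1846842*(-921500)) = √(-293532 - 1701864903000) = √(-1701865196532) = 6*I*√47274033237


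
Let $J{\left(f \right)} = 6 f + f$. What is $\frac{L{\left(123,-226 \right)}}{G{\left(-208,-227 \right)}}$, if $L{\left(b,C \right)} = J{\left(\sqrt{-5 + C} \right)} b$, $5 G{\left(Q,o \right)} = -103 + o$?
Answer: $- \frac{287 i \sqrt{231}}{22} \approx - 198.27 i$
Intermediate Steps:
$J{\left(f \right)} = 7 f$
$G{\left(Q,o \right)} = - \frac{103}{5} + \frac{o}{5}$ ($G{\left(Q,o \right)} = \frac{-103 + o}{5} = - \frac{103}{5} + \frac{o}{5}$)
$L{\left(b,C \right)} = 7 b \sqrt{-5 + C}$ ($L{\left(b,C \right)} = 7 \sqrt{-5 + C} b = 7 b \sqrt{-5 + C}$)
$\frac{L{\left(123,-226 \right)}}{G{\left(-208,-227 \right)}} = \frac{7 \cdot 123 \sqrt{-5 - 226}}{- \frac{103}{5} + \frac{1}{5} \left(-227\right)} = \frac{7 \cdot 123 \sqrt{-231}}{- \frac{103}{5} - \frac{227}{5}} = \frac{7 \cdot 123 i \sqrt{231}}{-66} = 861 i \sqrt{231} \left(- \frac{1}{66}\right) = - \frac{287 i \sqrt{231}}{22}$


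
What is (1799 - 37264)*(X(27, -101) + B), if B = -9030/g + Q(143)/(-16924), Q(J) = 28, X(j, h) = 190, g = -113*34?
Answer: -55444640706720/8127751 ≈ -6.8216e+6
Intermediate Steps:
g = -3842
B = 19089518/8127751 (B = -9030/(-3842) + 28/(-16924) = -9030*(-1/3842) + 28*(-1/16924) = 4515/1921 - 7/4231 = 19089518/8127751 ≈ 2.3487)
(1799 - 37264)*(X(27, -101) + B) = (1799 - 37264)*(190 + 19089518/8127751) = -35465*1563362208/8127751 = -55444640706720/8127751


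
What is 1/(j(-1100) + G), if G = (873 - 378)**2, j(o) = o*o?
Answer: 1/1455025 ≈ 6.8727e-7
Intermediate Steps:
j(o) = o**2
G = 245025 (G = 495**2 = 245025)
1/(j(-1100) + G) = 1/((-1100)**2 + 245025) = 1/(1210000 + 245025) = 1/1455025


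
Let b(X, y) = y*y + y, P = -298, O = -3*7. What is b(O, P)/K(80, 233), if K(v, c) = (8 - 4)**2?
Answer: 44253/8 ≈ 5531.6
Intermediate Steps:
O = -21
K(v, c) = 16 (K(v, c) = 4**2 = 16)
b(X, y) = y + y**2 (b(X, y) = y**2 + y = y + y**2)
b(O, P)/K(80, 233) = -298*(1 - 298)/16 = -298*(-297)*(1/16) = 88506*(1/16) = 44253/8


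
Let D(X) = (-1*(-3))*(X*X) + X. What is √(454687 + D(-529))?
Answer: √1293681 ≈ 1137.4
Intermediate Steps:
D(X) = X + 3*X² (D(X) = 3*X² + X = X + 3*X²)
√(454687 + D(-529)) = √(454687 - 529*(1 + 3*(-529))) = √(454687 - 529*(1 - 1587)) = √(454687 - 529*(-1586)) = √(454687 + 838994) = √1293681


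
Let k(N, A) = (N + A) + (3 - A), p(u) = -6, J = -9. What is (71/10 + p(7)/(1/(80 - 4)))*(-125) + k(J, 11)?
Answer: 112213/2 ≈ 56107.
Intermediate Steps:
k(N, A) = 3 + N (k(N, A) = (A + N) + (3 - A) = 3 + N)
(71/10 + p(7)/(1/(80 - 4)))*(-125) + k(J, 11) = (71/10 - 6/(1/(80 - 4)))*(-125) + (3 - 9) = (71*(1/10) - 6/(1/76))*(-125) - 6 = (71/10 - 6/1/76)*(-125) - 6 = (71/10 - 6*76)*(-125) - 6 = (71/10 - 456)*(-125) - 6 = -4489/10*(-125) - 6 = 112225/2 - 6 = 112213/2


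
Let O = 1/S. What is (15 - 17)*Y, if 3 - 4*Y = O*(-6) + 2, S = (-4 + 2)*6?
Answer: -1/4 ≈ -0.25000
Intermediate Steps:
S = -12 (S = -2*6 = -12)
O = -1/12 (O = 1/(-12) = -1/12 ≈ -0.083333)
Y = 1/8 (Y = 3/4 - (-1/12*(-6) + 2)/4 = 3/4 - (1/2 + 2)/4 = 3/4 - 1/4*5/2 = 3/4 - 5/8 = 1/8 ≈ 0.12500)
(15 - 17)*Y = (15 - 17)*(1/8) = -2*1/8 = -1/4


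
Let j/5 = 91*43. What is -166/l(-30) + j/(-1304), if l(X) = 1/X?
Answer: 6474355/1304 ≈ 4965.0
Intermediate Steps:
j = 19565 (j = 5*(91*43) = 5*3913 = 19565)
-166/l(-30) + j/(-1304) = -166/(1/(-30)) + 19565/(-1304) = -166/(-1/30) + 19565*(-1/1304) = -166*(-30) - 19565/1304 = 4980 - 19565/1304 = 6474355/1304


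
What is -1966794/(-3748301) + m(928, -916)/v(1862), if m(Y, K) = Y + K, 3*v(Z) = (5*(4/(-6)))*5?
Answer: -153238404/93707525 ≈ -1.6353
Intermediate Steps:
v(Z) = -50/9 (v(Z) = ((5*(4/(-6)))*5)/3 = ((5*(4*(-⅙)))*5)/3 = ((5*(-⅔))*5)/3 = (-10/3*5)/3 = (⅓)*(-50/3) = -50/9)
m(Y, K) = K + Y
-1966794/(-3748301) + m(928, -916)/v(1862) = -1966794/(-3748301) + (-916 + 928)/(-50/9) = -1966794*(-1/3748301) + 12*(-9/50) = 1966794/3748301 - 54/25 = -153238404/93707525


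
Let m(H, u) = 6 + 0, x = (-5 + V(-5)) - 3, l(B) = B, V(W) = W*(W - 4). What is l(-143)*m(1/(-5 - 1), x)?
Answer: -858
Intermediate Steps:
V(W) = W*(-4 + W)
x = 37 (x = (-5 - 5*(-4 - 5)) - 3 = (-5 - 5*(-9)) - 3 = (-5 + 45) - 3 = 40 - 3 = 37)
m(H, u) = 6
l(-143)*m(1/(-5 - 1), x) = -143*6 = -858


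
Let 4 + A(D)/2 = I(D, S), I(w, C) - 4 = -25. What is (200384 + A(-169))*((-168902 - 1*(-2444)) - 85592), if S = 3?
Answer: -50494184700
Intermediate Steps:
I(w, C) = -21 (I(w, C) = 4 - 25 = -21)
A(D) = -50 (A(D) = -8 + 2*(-21) = -8 - 42 = -50)
(200384 + A(-169))*((-168902 - 1*(-2444)) - 85592) = (200384 - 50)*((-168902 - 1*(-2444)) - 85592) = 200334*((-168902 + 2444) - 85592) = 200334*(-166458 - 85592) = 200334*(-252050) = -50494184700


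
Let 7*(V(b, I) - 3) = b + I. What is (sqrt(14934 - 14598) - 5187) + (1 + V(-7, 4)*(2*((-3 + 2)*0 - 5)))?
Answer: -36482/7 + 4*sqrt(21) ≈ -5193.4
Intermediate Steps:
V(b, I) = 3 + I/7 + b/7 (V(b, I) = 3 + (b + I)/7 = 3 + (I + b)/7 = 3 + (I/7 + b/7) = 3 + I/7 + b/7)
(sqrt(14934 - 14598) - 5187) + (1 + V(-7, 4)*(2*((-3 + 2)*0 - 5))) = (sqrt(14934 - 14598) - 5187) + (1 + (3 + (1/7)*4 + (1/7)*(-7))*(2*((-3 + 2)*0 - 5))) = (sqrt(336) - 5187) + (1 + (3 + 4/7 - 1)*(2*(-1*0 - 5))) = (4*sqrt(21) - 5187) + (1 + 18*(2*(0 - 5))/7) = (-5187 + 4*sqrt(21)) + (1 + 18*(2*(-5))/7) = (-5187 + 4*sqrt(21)) + (1 + (18/7)*(-10)) = (-5187 + 4*sqrt(21)) + (1 - 180/7) = (-5187 + 4*sqrt(21)) - 173/7 = -36482/7 + 4*sqrt(21)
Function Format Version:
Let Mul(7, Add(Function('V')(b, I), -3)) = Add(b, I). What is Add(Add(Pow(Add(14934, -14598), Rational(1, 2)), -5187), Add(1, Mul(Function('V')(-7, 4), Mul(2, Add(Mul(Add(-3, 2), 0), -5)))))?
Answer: Add(Rational(-36482, 7), Mul(4, Pow(21, Rational(1, 2)))) ≈ -5193.4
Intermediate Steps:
Function('V')(b, I) = Add(3, Mul(Rational(1, 7), I), Mul(Rational(1, 7), b)) (Function('V')(b, I) = Add(3, Mul(Rational(1, 7), Add(b, I))) = Add(3, Mul(Rational(1, 7), Add(I, b))) = Add(3, Add(Mul(Rational(1, 7), I), Mul(Rational(1, 7), b))) = Add(3, Mul(Rational(1, 7), I), Mul(Rational(1, 7), b)))
Add(Add(Pow(Add(14934, -14598), Rational(1, 2)), -5187), Add(1, Mul(Function('V')(-7, 4), Mul(2, Add(Mul(Add(-3, 2), 0), -5))))) = Add(Add(Pow(Add(14934, -14598), Rational(1, 2)), -5187), Add(1, Mul(Add(3, Mul(Rational(1, 7), 4), Mul(Rational(1, 7), -7)), Mul(2, Add(Mul(Add(-3, 2), 0), -5))))) = Add(Add(Pow(336, Rational(1, 2)), -5187), Add(1, Mul(Add(3, Rational(4, 7), -1), Mul(2, Add(Mul(-1, 0), -5))))) = Add(Add(Mul(4, Pow(21, Rational(1, 2))), -5187), Add(1, Mul(Rational(18, 7), Mul(2, Add(0, -5))))) = Add(Add(-5187, Mul(4, Pow(21, Rational(1, 2)))), Add(1, Mul(Rational(18, 7), Mul(2, -5)))) = Add(Add(-5187, Mul(4, Pow(21, Rational(1, 2)))), Add(1, Mul(Rational(18, 7), -10))) = Add(Add(-5187, Mul(4, Pow(21, Rational(1, 2)))), Add(1, Rational(-180, 7))) = Add(Add(-5187, Mul(4, Pow(21, Rational(1, 2)))), Rational(-173, 7)) = Add(Rational(-36482, 7), Mul(4, Pow(21, Rational(1, 2))))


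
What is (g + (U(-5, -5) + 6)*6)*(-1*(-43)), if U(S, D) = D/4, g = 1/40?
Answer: 49063/40 ≈ 1226.6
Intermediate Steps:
g = 1/40 ≈ 0.025000
U(S, D) = D/4 (U(S, D) = D*(¼) = D/4)
(g + (U(-5, -5) + 6)*6)*(-1*(-43)) = (1/40 + ((¼)*(-5) + 6)*6)*(-1*(-43)) = (1/40 + (-5/4 + 6)*6)*43 = (1/40 + (19/4)*6)*43 = (1/40 + 57/2)*43 = (1141/40)*43 = 49063/40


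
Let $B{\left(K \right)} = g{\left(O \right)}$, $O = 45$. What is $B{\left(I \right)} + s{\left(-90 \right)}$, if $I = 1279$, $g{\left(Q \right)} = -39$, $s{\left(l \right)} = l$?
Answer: $-129$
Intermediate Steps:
$B{\left(K \right)} = -39$
$B{\left(I \right)} + s{\left(-90 \right)} = -39 - 90 = -129$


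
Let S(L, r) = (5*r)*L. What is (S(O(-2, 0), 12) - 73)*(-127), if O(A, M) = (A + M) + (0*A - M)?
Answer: 24511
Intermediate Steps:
O(A, M) = A (O(A, M) = (A + M) + (0 - M) = (A + M) - M = A)
S(L, r) = 5*L*r
(S(O(-2, 0), 12) - 73)*(-127) = (5*(-2)*12 - 73)*(-127) = (-120 - 73)*(-127) = -193*(-127) = 24511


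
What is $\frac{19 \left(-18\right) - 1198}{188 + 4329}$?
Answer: $- \frac{1540}{4517} \approx -0.34093$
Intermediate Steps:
$\frac{19 \left(-18\right) - 1198}{188 + 4329} = \frac{-342 - 1198}{4517} = \left(-1540\right) \frac{1}{4517} = - \frac{1540}{4517}$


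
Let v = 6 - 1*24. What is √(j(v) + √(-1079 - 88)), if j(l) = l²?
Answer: √(324 + I*√1167) ≈ 18.025 + 0.94761*I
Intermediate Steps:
v = -18 (v = 6 - 24 = -18)
√(j(v) + √(-1079 - 88)) = √((-18)² + √(-1079 - 88)) = √(324 + √(-1167)) = √(324 + I*√1167)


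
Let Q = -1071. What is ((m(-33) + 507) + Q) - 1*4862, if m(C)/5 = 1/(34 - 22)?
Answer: -65107/12 ≈ -5425.6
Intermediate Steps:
m(C) = 5/12 (m(C) = 5/(34 - 22) = 5/12)
((m(-33) + 507) + Q) - 1*4862 = ((5/12 + 507) - 1071) - 1*4862 = (6089/12 - 1071) - 4862 = -6763/12 - 4862 = -65107/12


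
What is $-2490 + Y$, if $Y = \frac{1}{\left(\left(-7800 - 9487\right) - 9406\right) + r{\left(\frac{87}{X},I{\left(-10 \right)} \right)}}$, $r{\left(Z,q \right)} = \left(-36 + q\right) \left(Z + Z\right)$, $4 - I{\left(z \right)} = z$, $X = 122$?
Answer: $- \frac{4059165691}{1630187} \approx -2490.0$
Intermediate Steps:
$I{\left(z \right)} = 4 - z$
$r{\left(Z,q \right)} = 2 Z \left(-36 + q\right)$ ($r{\left(Z,q \right)} = \left(-36 + q\right) 2 Z = 2 Z \left(-36 + q\right)$)
$Y = - \frac{61}{1630187}$ ($Y = \frac{1}{\left(\left(-7800 - 9487\right) - 9406\right) + 2 \cdot \frac{87}{122} \left(-36 + \left(4 - -10\right)\right)} = \frac{1}{\left(-17287 - 9406\right) + 2 \cdot 87 \cdot \frac{1}{122} \left(-36 + \left(4 + 10\right)\right)} = \frac{1}{-26693 + 2 \cdot \frac{87}{122} \left(-36 + 14\right)} = \frac{1}{-26693 + 2 \cdot \frac{87}{122} \left(-22\right)} = \frac{1}{-26693 - \frac{1914}{61}} = \frac{1}{- \frac{1630187}{61}} = - \frac{61}{1630187} \approx -3.7419 \cdot 10^{-5}$)
$-2490 + Y = -2490 - \frac{61}{1630187} = - \frac{4059165691}{1630187}$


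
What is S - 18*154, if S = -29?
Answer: -2801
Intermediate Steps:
S - 18*154 = -29 - 18*154 = -29 - 2772 = -2801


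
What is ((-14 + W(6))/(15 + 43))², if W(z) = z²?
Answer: 121/841 ≈ 0.14388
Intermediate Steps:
((-14 + W(6))/(15 + 43))² = ((-14 + 6²)/(15 + 43))² = ((-14 + 36)/58)² = (22*(1/58))² = (11/29)² = 121/841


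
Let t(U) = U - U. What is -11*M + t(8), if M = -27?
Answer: 297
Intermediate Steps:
t(U) = 0
-11*M + t(8) = -11*(-27) + 0 = 297 + 0 = 297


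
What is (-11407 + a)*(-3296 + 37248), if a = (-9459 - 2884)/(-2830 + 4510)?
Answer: -40691690566/105 ≈ -3.8754e+8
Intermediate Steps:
a = -12343/1680 ≈ -7.3470
(-11407 + a)*(-3296 + 37248) = (-11407 - 12343/1680)*(-3296 + 37248) = -19176103/1680*33952 = -40691690566/105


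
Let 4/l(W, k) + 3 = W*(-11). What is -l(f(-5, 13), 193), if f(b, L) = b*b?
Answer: 2/139 ≈ 0.014388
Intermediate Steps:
f(b, L) = b²
l(W, k) = 4/(-3 - 11*W) (l(W, k) = 4/(-3 + W*(-11)) = 4/(-3 - 11*W))
-l(f(-5, 13), 193) = -(-4)/(3 + 11*(-5)²) = -(-4)/(3 + 11*25) = -(-4)/(3 + 275) = -(-4)/278 = -1*(-2/139) = 2/139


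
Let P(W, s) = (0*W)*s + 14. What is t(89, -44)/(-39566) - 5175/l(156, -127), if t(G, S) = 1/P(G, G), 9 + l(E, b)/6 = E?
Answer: -22750457/3877468 ≈ -5.8673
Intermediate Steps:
l(E, b) = -54 + 6*E
P(W, s) = 14 (P(W, s) = 0*s + 14 = 0 + 14 = 14)
t(G, S) = 1/14
t(89, -44)/(-39566) - 5175/l(156, -127) = (1/14)/(-39566) - 5175/(-54 + 6*156) = (1/14)*(-1/39566) - 5175/(-54 + 936) = -1/553924 - 5175/882 = -1/553924 - 5175*1/882 = -1/553924 - 575/98 = -22750457/3877468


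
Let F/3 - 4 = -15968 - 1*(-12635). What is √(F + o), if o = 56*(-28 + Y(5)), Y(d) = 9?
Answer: I*√11051 ≈ 105.12*I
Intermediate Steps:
F = -9987 (F = 12 + 3*(-15968 - 1*(-12635)) = 12 + 3*(-15968 + 12635) = 12 + 3*(-3333) = 12 - 9999 = -9987)
o = -1064 (o = 56*(-28 + 9) = 56*(-19) = -1064)
√(F + o) = √(-9987 - 1064) = √(-11051) = I*√11051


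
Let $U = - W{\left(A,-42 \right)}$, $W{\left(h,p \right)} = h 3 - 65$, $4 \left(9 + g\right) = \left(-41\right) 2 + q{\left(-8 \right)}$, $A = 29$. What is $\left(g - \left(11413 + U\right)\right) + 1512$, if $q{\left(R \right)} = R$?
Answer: $- \frac{19821}{2} \approx -9910.5$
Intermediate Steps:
$g = - \frac{63}{2}$ ($g = -9 + \frac{\left(-41\right) 2 - 8}{4} = -9 + \frac{-82 - 8}{4} = -9 + \frac{1}{4} \left(-90\right) = -9 - \frac{45}{2} = - \frac{63}{2} \approx -31.5$)
$W{\left(h,p \right)} = -65 + 3 h$ ($W{\left(h,p \right)} = 3 h - 65 = -65 + 3 h$)
$U = -22$ ($U = - (-65 + 3 \cdot 29) = - (-65 + 87) = \left(-1\right) 22 = -22$)
$\left(g - \left(11413 + U\right)\right) + 1512 = \left(- \frac{63}{2} - 11391\right) + 1512 = - \frac{22845}{2} + 1512 = - \frac{19821}{2}$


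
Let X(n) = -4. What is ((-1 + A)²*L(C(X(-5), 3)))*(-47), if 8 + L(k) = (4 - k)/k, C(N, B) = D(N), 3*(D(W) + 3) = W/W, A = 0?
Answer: 987/2 ≈ 493.50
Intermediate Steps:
D(W) = -8/3 (D(W) = -3 + (W/W)/3 = -3 + (⅓)*1 = -3 + ⅓ = -8/3)
C(N, B) = -8/3
L(k) = -8 + (4 - k)/k
((-1 + A)²*L(C(X(-5), 3)))*(-47) = ((-1 + 0)²*(-9 + 4/(-8/3)))*(-47) = ((-1)²*(-9 + 4*(-3/8)))*(-47) = (1*(-9 - 3/2))*(-47) = (1*(-21/2))*(-47) = -21/2*(-47) = 987/2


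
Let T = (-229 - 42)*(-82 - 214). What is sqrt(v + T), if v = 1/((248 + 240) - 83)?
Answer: sqrt(162437405)/45 ≈ 283.22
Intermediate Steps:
T = 80216 (T = -271*(-296) = 80216)
v = 1/405 (v = 1/(488 - 83) = 1/405 ≈ 0.0024691)
sqrt(v + T) = sqrt(1/405 + 80216) = sqrt(32487481/405) = sqrt(162437405)/45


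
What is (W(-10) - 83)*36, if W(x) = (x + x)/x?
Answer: -2916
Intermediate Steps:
W(x) = 2 (W(x) = (2*x)/x = 2)
(W(-10) - 83)*36 = (2 - 83)*36 = -81*36 = -2916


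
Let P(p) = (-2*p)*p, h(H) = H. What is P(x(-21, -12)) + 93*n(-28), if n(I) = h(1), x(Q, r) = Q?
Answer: -789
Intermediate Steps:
n(I) = 1
P(p) = -2*p²
P(x(-21, -12)) + 93*n(-28) = -2*(-21)² + 93*1 = -2*441 + 93 = -882 + 93 = -789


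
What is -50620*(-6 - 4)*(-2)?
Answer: -1012400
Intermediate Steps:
-50620*(-6 - 4)*(-2) = -(-506200)*(-2) = -50620*20 = -1012400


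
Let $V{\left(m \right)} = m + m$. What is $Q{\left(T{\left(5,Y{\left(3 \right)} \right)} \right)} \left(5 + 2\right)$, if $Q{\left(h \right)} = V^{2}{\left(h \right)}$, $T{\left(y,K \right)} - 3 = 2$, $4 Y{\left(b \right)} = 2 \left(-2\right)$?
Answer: $700$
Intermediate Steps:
$Y{\left(b \right)} = -1$ ($Y{\left(b \right)} = \frac{2 \left(-2\right)}{4} = \frac{1}{4} \left(-4\right) = -1$)
$T{\left(y,K \right)} = 5$ ($T{\left(y,K \right)} = 3 + 2 = 5$)
$V{\left(m \right)} = 2 m$
$Q{\left(h \right)} = 4 h^{2}$ ($Q{\left(h \right)} = \left(2 h\right)^{2} = 4 h^{2}$)
$Q{\left(T{\left(5,Y{\left(3 \right)} \right)} \right)} \left(5 + 2\right) = 4 \cdot 5^{2} \left(5 + 2\right) = 4 \cdot 25 \cdot 7 = 100 \cdot 7 = 700$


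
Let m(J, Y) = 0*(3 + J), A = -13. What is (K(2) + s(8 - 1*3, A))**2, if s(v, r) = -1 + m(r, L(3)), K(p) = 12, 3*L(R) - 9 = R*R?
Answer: 121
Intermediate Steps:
L(R) = 3 + R**2/3 (L(R) = 3 + (R*R)/3 = 3 + R**2/3)
m(J, Y) = 0
s(v, r) = -1 (s(v, r) = -1 + 0 = -1)
(K(2) + s(8 - 1*3, A))**2 = (12 - 1)**2 = 11**2 = 121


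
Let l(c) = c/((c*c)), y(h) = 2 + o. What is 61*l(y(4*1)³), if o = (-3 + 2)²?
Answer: 61/27 ≈ 2.2593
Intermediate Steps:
o = 1 (o = (-1)² = 1)
y(h) = 3 (y(h) = 2 + 1 = 3)
l(c) = 1/c (l(c) = c/(c²) = c/c² = 1/c)
61*l(y(4*1)³) = 61/(3³) = 61/27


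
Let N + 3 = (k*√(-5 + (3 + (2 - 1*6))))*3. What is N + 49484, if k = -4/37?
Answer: 49481 - 12*I*√6/37 ≈ 49481.0 - 0.79443*I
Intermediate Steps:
k = -4/37 (k = -4*1/37 = -4/37 ≈ -0.10811)
N = -3 - 12*I*√6/37 (N = -3 - 4*√(-5 + (3 + (2 - 1*6)))/37*3 = -3 - 4*√(-5 + (3 + (2 - 6)))/37*3 = -3 - 4*√(-5 + (3 - 4))/37*3 = -3 - 4*√(-5 - 1)/37*3 = -3 - 4*I*√6/37*3 = -3 - 12*I*√6/37 ≈ -3.0 - 0.79443*I)
N + 49484 = (-3 - 12*I*√6/37) + 49484 = 49481 - 12*I*√6/37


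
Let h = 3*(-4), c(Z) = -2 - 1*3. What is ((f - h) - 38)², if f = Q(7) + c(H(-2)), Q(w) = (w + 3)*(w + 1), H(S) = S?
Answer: 2401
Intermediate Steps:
Q(w) = (1 + w)*(3 + w) (Q(w) = (3 + w)*(1 + w) = (1 + w)*(3 + w))
c(Z) = -5 (c(Z) = -2 - 3 = -5)
f = 75 (f = (3 + 7² + 4*7) - 5 = (3 + 49 + 28) - 5 = 80 - 5 = 75)
h = -12
((f - h) - 38)² = ((75 - 1*(-12)) - 38)² = ((75 + 12) - 38)² = (87 - 38)² = 49² = 2401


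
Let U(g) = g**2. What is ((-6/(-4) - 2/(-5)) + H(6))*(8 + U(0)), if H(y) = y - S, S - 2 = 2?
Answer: 156/5 ≈ 31.200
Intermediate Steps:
S = 4 (S = 2 + 2 = 4)
H(y) = -4 + y (H(y) = y - 1*4 = y - 4 = -4 + y)
((-6/(-4) - 2/(-5)) + H(6))*(8 + U(0)) = ((-6/(-4) - 2/(-5)) + (-4 + 6))*(8 + 0**2) = ((-6*(-1/4) - 2*(-1/5)) + 2)*(8 + 0) = ((3/2 + 2/5) + 2)*8 = (19/10 + 2)*8 = (39/10)*8 = 156/5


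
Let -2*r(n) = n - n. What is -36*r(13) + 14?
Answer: 14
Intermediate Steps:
r(n) = 0 (r(n) = -(n - n)/2 = -½*0 = 0)
-36*r(13) + 14 = -36*0 + 14 = 0 + 14 = 14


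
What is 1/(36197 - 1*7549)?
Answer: 1/28648 ≈ 3.4906e-5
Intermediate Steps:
1/(36197 - 1*7549) = 1/(36197 - 7549) = 1/28648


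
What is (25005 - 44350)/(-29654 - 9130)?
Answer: 19345/38784 ≈ 0.49879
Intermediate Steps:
(25005 - 44350)/(-29654 - 9130) = -19345/(-38784) = -19345*(-1/38784) = 19345/38784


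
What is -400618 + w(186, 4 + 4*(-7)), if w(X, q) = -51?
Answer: -400669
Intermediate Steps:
-400618 + w(186, 4 + 4*(-7)) = -400618 - 51 = -400669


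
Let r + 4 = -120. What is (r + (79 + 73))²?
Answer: 784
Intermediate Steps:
r = -124 (r = -4 - 120 = -124)
(r + (79 + 73))² = (-124 + (79 + 73))² = (-124 + 152)² = 28² = 784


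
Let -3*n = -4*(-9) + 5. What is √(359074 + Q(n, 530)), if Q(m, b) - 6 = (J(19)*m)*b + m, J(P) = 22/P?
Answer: 3*√14066137/19 ≈ 592.18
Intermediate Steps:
n = -41/3 (n = -(-4*(-9) + 5)/3 = -(36 + 5)/3 = -⅓*41 = -41/3 ≈ -13.667)
Q(m, b) = 6 + m + 22*b*m/19 (Q(m, b) = 6 + (((22/19)*m)*b + m) = 6 + (((22*(1/19))*m)*b + m) = 6 + ((22*m/19)*b + m) = 6 + (22*b*m/19 + m) = 6 + (m + 22*b*m/19) = 6 + m + 22*b*m/19)
√(359074 + Q(n, 530)) = √(359074 + (6 - 41/3 + (22/19)*530*(-41/3))) = √(359074 + (6 - 41/3 - 478060/57)) = √(359074 - 159499/19) = √(6662907/19) = 3*√14066137/19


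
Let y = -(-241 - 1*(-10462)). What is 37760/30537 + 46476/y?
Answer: -344430884/104039559 ≈ -3.3106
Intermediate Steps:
y = -10221 (y = -(-241 + 10462) = -1*10221 = -10221)
37760/30537 + 46476/y = 37760/30537 + 46476/(-10221) = 37760*(1/30537) + 46476*(-1/10221) = 37760/30537 - 15492/3407 = -344430884/104039559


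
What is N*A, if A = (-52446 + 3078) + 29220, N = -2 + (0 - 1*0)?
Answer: 40296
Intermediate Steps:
N = -2 (N = -2 + (0 + 0) = -2 + 0 = -2)
A = -20148 (A = -49368 + 29220 = -20148)
N*A = -2*(-20148) = 40296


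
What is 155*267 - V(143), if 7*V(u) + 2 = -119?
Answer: 289816/7 ≈ 41402.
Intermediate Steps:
V(u) = -121/7 (V(u) = -2/7 + (⅐)*(-119) = -2/7 - 17 = -121/7)
155*267 - V(143) = 155*267 - 1*(-121/7) = 41385 + 121/7 = 289816/7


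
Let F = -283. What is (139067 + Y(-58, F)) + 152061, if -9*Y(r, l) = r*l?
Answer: 2603738/9 ≈ 2.8930e+5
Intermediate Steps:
Y(r, l) = -l*r/9 (Y(r, l) = -r*l/9 = -l*r/9)
(139067 + Y(-58, F)) + 152061 = (139067 - ⅑*(-283)*(-58)) + 152061 = (139067 - 16414/9) + 152061 = 1235189/9 + 152061 = 2603738/9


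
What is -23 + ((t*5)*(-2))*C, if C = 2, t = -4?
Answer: 57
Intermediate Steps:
-23 + ((t*5)*(-2))*C = -23 + (-4*5*(-2))*2 = -23 - 20*(-2)*2 = -23 + 40*2 = -23 + 80 = 57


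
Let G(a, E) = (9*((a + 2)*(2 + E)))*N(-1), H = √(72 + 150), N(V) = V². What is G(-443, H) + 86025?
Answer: 78087 - 3969*√222 ≈ 18950.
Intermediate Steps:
H = √222 ≈ 14.900
G(a, E) = 9*(2 + E)*(2 + a) (G(a, E) = (9*((a + 2)*(2 + E)))*(-1)² = (9*((2 + a)*(2 + E)))*1 = (9*((2 + E)*(2 + a)))*1 = (9*(2 + E)*(2 + a))*1 = 9*(2 + E)*(2 + a))
G(-443, H) + 86025 = (36 + 18*√222 + 18*(-443) + 9*√222*(-443)) + 86025 = (36 + 18*√222 - 7974 - 3987*√222) + 86025 = (-7938 - 3969*√222) + 86025 = 78087 - 3969*√222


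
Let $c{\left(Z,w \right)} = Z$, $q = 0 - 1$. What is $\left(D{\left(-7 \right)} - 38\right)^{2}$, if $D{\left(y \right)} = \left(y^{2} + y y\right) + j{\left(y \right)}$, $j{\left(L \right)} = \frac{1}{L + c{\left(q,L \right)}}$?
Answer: $\frac{229441}{64} \approx 3585.0$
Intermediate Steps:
$q = -1$
$j{\left(L \right)} = \frac{1}{-1 + L}$ ($j{\left(L \right)} = \frac{1}{L - 1} = \frac{1}{-1 + L}$)
$D{\left(y \right)} = \frac{1}{-1 + y} + 2 y^{2}$ ($D{\left(y \right)} = \left(y^{2} + y y\right) + \frac{1}{-1 + y} = \left(y^{2} + y^{2}\right) + \frac{1}{-1 + y} = 2 y^{2} + \frac{1}{-1 + y} = \frac{1}{-1 + y} + 2 y^{2}$)
$\left(D{\left(-7 \right)} - 38\right)^{2} = \left(\frac{1 + 2 \left(-7\right)^{2} \left(-1 - 7\right)}{-1 - 7} - 38\right)^{2} = \left(\frac{1 + 2 \cdot 49 \left(-8\right)}{-8} - 38\right)^{2} = \left(- \frac{1 - 784}{8} - 38\right)^{2} = \left(\left(- \frac{1}{8}\right) \left(-783\right) - 38\right)^{2} = \left(\frac{783}{8} - 38\right)^{2} = \left(\frac{479}{8}\right)^{2} = \frac{229441}{64}$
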